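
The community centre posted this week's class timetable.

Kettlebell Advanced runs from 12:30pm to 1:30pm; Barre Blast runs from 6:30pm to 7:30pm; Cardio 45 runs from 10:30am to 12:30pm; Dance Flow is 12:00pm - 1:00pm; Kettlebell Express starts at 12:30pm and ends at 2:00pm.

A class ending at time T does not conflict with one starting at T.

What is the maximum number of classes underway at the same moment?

Walk through starts and ends in time order (an end at T is processed before a start at T):
10:30am start Cardio 45 → 1
12:00pm start Dance Flow → 2
12:30pm end Cardio 45 → 1
12:30pm start Kettlebell Advanced → 2
12:30pm start Kettlebell Express → 3
1:00pm end Dance Flow → 2
1:30pm end Kettlebell Advanced → 1
2:00pm end Kettlebell Express → 0
6:30pm start Barre Blast → 1
7:30pm end Barre Blast → 0
Peak is 3, at 12:30pm (Dance Flow, Kettlebell Advanced, Kettlebell Express).

3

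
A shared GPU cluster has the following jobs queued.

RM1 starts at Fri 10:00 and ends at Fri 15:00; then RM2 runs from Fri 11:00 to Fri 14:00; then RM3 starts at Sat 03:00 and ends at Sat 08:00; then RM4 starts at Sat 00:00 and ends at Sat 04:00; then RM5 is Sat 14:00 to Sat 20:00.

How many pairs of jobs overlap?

2

Check each pair: they overlap iff neither finishes before the other starts.
Sorted by start: RM1, RM2, RM4, RM3, RM5.
RM2 starts before RM1 ends → RM1 and RM2 overlap.
RM4 starts after RM1 ends, so RM1 has no further overlaps.
RM4 starts after RM2 ends, so RM2 has no further overlaps.
RM3 starts before RM4 ends → RM4 and RM3 overlap.
RM5 starts after RM4 ends.
RM5 starts after RM3 ends.
Overlapping pairs: RM1 & RM2, RM3 & RM4 — 2 in total.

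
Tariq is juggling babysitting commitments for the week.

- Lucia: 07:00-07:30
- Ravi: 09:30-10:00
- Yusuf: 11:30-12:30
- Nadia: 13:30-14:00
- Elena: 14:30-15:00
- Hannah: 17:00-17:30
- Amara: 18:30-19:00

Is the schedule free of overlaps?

Yes

Sorted by start: Lucia, Ravi, Yusuf, Nadia, Elena, Hannah, Amara.
Ravi starts after Lucia ends; Lucia is clear from here.
Yusuf starts after Ravi ends; Ravi is clear from here.
Nadia starts after Yusuf ends; Yusuf is clear from here.
Elena starts after Nadia ends; Nadia is clear from here.
Hannah starts after Elena ends; Elena is clear from here.
Amara starts after Hannah ends.
Every pair is clear; the schedule has no overlaps.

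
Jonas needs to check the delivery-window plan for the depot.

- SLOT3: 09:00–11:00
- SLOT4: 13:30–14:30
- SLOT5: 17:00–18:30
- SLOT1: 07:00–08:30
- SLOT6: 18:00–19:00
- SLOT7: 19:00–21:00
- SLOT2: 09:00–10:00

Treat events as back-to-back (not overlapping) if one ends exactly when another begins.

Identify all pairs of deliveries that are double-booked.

SLOT2 & SLOT3, SLOT5 & SLOT6

Sorted by start: SLOT1, SLOT2, SLOT3, SLOT4, SLOT5, SLOT6, SLOT7.
SLOT2 starts after SLOT1 ends — done with SLOT1.
SLOT3 starts before SLOT2 ends → SLOT2 and SLOT3 overlap.
SLOT4 starts after SLOT2 ends — done with SLOT2.
SLOT4 starts after SLOT3 ends — done with SLOT3.
SLOT5 starts after SLOT4 ends — done with SLOT4.
SLOT6 starts before SLOT5 ends → SLOT5 and SLOT6 overlap.
SLOT7 starts after SLOT5 ends.
SLOT7 starts exactly when SLOT6 ends (back-to-back, no overlap).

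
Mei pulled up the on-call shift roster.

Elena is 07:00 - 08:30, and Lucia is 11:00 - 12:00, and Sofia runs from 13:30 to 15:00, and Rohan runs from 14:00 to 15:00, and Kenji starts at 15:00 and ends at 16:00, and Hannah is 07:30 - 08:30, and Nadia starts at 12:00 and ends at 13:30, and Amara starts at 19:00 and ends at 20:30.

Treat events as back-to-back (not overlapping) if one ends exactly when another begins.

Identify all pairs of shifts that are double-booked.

Elena & Hannah, Rohan & Sofia

Sorted by start: Elena, Hannah, Lucia, Nadia, Sofia, Rohan, Kenji, Amara.
Hannah starts before Elena ends → Elena and Hannah overlap.
Lucia starts after Elena ends; Elena is clear from here.
Lucia starts after Hannah ends; Hannah is clear from here.
Nadia starts exactly when Lucia ends (back-to-back, no overlap); Lucia is clear from here.
Sofia starts exactly when Nadia ends (back-to-back, no overlap); Nadia is clear from here.
Rohan starts before Sofia ends → Sofia and Rohan overlap.
Kenji starts exactly when Sofia ends (back-to-back, no overlap); Sofia is clear from here.
Kenji starts exactly when Rohan ends (back-to-back, no overlap); Rohan is clear from here.
Amara starts after Kenji ends.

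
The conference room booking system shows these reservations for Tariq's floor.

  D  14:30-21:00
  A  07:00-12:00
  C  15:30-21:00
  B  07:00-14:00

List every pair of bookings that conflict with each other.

A & B, C & D

Sorted by start: A, B, D, C.
B starts before A ends → A and B overlap.
D starts after A ends, so A has no further overlaps.
D starts after B ends, so B has no further overlaps.
C starts before D ends → D and C overlap.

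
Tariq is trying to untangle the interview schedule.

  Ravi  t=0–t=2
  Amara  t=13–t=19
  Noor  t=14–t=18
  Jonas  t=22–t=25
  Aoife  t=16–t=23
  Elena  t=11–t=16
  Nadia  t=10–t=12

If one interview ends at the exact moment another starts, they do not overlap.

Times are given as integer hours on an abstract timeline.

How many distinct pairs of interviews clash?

7

Sorted by start: Ravi, Nadia, Elena, Amara, Noor, Aoife, Jonas.
Nadia starts after Ravi ends, so Ravi has no further overlaps.
Elena starts before Nadia ends → Nadia and Elena overlap.
Amara starts after Nadia ends, so Nadia has no further overlaps.
Amara starts before Elena ends → Elena and Amara overlap.
Noor starts before Elena ends → Elena and Noor overlap.
Aoife starts exactly when Elena ends (back-to-back, no overlap), so Elena has no further overlaps.
Noor starts before Amara ends → Amara and Noor overlap.
Aoife starts before Amara ends → Amara and Aoife overlap.
Jonas starts after Amara ends.
Aoife starts before Noor ends → Noor and Aoife overlap.
Jonas starts after Noor ends.
Jonas starts before Aoife ends → Aoife and Jonas overlap.
Overlapping pairs: Amara & Aoife, Amara & Elena, Amara & Noor, Aoife & Jonas, Aoife & Noor, Elena & Nadia, Elena & Noor — 7 in total.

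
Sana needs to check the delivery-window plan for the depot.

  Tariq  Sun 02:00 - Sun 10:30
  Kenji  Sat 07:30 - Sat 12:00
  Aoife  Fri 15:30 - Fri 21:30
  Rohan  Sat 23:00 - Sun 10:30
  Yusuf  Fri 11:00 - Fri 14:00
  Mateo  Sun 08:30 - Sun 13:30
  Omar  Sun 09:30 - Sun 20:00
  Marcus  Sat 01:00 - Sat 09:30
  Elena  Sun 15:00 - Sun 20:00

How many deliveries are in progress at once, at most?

Walk through starts and ends in time order (an end at T is processed before a start at T):
Fri 11:00 start Yusuf → 1
Fri 14:00 end Yusuf → 0
Fri 15:30 start Aoife → 1
Fri 21:30 end Aoife → 0
Sat 01:00 start Marcus → 1
Sat 07:30 start Kenji → 2
Sat 09:30 end Marcus → 1
Sat 12:00 end Kenji → 0
Sat 23:00 start Rohan → 1
Sun 02:00 start Tariq → 2
Sun 08:30 start Mateo → 3
Sun 09:30 start Omar → 4
Sun 10:30 end Rohan → 3
Sun 10:30 end Tariq → 2
Sun 13:30 end Mateo → 1
Sun 15:00 start Elena → 2
Sun 20:00 end Elena → 1
Sun 20:00 end Omar → 0
Peak is 4, at Sun 09:30 (Mateo, Omar, Rohan, Tariq).

4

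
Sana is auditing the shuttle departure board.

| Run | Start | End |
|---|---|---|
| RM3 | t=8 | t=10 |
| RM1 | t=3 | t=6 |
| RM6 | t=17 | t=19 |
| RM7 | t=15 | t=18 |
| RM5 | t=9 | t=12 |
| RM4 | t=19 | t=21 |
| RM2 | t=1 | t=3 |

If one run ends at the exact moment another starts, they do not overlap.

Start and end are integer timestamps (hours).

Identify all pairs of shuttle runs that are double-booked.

RM3 & RM5, RM6 & RM7

Two intervals overlap when each starts before the other ends.
Sorted by start: RM2, RM1, RM3, RM5, RM7, RM6, RM4.
RM1 starts exactly when RM2 ends (back-to-back, no overlap); RM2 is clear from here.
RM3 starts after RM1 ends; RM1 is clear from here.
RM5 starts before RM3 ends → RM3 and RM5 overlap.
RM7 starts after RM3 ends; RM3 is clear from here.
RM7 starts after RM5 ends; RM5 is clear from here.
RM6 starts before RM7 ends → RM7 and RM6 overlap.
RM4 starts after RM7 ends.
RM4 starts exactly when RM6 ends (back-to-back, no overlap).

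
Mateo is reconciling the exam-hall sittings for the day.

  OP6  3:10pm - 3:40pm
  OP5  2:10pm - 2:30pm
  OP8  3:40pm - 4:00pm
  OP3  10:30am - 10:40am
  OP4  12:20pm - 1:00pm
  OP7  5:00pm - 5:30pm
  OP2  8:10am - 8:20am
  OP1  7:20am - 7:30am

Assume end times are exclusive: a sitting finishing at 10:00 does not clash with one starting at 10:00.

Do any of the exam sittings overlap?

Check each pair: they overlap iff neither finishes before the other starts.
Sorted by start: OP1, OP2, OP3, OP4, OP5, OP6, OP8, OP7.
OP2 starts after OP1 ends, so nothing later overlaps OP1 either.
OP3 starts after OP2 ends, so nothing later overlaps OP2 either.
OP4 starts after OP3 ends, so nothing later overlaps OP3 either.
OP5 starts after OP4 ends, so nothing later overlaps OP4 either.
OP6 starts after OP5 ends, so nothing later overlaps OP5 either.
OP8 starts exactly when OP6 ends (back-to-back, no overlap), so nothing later overlaps OP6 either.
OP7 starts after OP8 ends.
Every pair is clear; the schedule has no overlaps.

No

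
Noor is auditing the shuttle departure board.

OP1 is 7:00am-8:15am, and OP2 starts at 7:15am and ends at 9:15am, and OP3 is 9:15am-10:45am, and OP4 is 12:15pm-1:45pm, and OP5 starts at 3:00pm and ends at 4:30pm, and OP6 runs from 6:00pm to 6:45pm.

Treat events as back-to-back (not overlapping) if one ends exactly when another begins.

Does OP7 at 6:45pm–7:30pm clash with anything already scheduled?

OP1: ends 8:15am at or before OP7 starts 6:45pm → clear.
OP2: ends 9:15am at or before OP7 starts 6:45pm → clear.
OP3: ends 10:45am at or before OP7 starts 6:45pm → clear.
OP4: ends 1:45pm at or before OP7 starts 6:45pm → clear.
OP5: ends 4:30pm at or before OP7 starts 6:45pm → clear.
OP6: ends 6:45pm at or before OP7 starts 6:45pm → clear.

No — it doesn't clash with anything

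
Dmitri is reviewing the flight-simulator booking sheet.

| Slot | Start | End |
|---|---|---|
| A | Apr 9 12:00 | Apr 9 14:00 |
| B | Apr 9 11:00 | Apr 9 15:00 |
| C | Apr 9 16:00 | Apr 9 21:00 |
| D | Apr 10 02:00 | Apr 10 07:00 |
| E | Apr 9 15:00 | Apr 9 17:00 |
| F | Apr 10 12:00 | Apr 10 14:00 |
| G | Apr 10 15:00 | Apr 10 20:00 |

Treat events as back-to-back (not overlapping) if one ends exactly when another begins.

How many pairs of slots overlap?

Sorted by start: B, A, E, C, D, F, G.
A starts before B ends → B and A overlap.
E starts exactly when B ends (back-to-back, no overlap) — done with B.
E starts after A ends — done with A.
C starts before E ends → E and C overlap.
D starts after E ends — done with E.
D starts after C ends — done with C.
F starts after D ends — done with D.
G starts after F ends.
Overlapping pairs: A & B, C & E — 2 in total.

2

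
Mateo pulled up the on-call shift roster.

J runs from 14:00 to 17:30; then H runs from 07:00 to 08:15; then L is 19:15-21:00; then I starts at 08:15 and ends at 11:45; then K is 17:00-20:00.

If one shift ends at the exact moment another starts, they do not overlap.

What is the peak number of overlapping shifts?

Sort all start/end points and keep a running count:
07:00 start H → 1
08:15 end H → 0
08:15 start I → 1
11:45 end I → 0
14:00 start J → 1
17:00 start K → 2
17:30 end J → 1
19:15 start L → 2
20:00 end K → 1
21:00 end L → 0
Peak is 2, at 17:00 (J, K).

2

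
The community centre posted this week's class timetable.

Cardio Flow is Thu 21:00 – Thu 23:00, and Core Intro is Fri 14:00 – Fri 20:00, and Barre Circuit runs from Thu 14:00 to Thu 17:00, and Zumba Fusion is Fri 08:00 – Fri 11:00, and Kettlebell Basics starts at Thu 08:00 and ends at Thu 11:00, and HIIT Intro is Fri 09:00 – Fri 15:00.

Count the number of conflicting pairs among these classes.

2

Check each pair: they overlap iff neither finishes before the other starts.
Sorted by start: Kettlebell Basics, Barre Circuit, Cardio Flow, Zumba Fusion, HIIT Intro, Core Intro.
Barre Circuit starts after Kettlebell Basics ends, so Kettlebell Basics has no further overlaps.
Cardio Flow starts after Barre Circuit ends, so Barre Circuit has no further overlaps.
Zumba Fusion starts after Cardio Flow ends, so Cardio Flow has no further overlaps.
HIIT Intro starts before Zumba Fusion ends → Zumba Fusion and HIIT Intro overlap.
Core Intro starts after Zumba Fusion ends.
Core Intro starts before HIIT Intro ends → HIIT Intro and Core Intro overlap.
Overlapping pairs: Core Intro & HIIT Intro, HIIT Intro & Zumba Fusion — 2 in total.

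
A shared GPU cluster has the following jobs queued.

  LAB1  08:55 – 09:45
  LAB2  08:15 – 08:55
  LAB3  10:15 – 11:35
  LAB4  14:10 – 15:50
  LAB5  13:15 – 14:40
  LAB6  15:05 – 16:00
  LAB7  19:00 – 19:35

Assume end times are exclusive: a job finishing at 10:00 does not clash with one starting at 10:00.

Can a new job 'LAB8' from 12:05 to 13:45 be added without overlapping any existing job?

No — it overlaps LAB5

LAB2: ends 08:55 at or before LAB8 starts 12:05 → clear.
LAB1: ends 09:45 at or before LAB8 starts 12:05 → clear.
LAB3: ends 11:35 at or before LAB8 starts 12:05 → clear.
LAB5: starts 13:15 before LAB8 ends 13:45, and ends 14:40 after LAB8 starts 12:05 → overlap.
LAB4: starts 14:10 at or after LAB8 ends 13:45 → clear.
LAB6: starts 15:05 at or after LAB8 ends 13:45 → clear.
LAB7: starts 19:00 at or after LAB8 ends 13:45 → clear.
LAB8 overlaps LAB5.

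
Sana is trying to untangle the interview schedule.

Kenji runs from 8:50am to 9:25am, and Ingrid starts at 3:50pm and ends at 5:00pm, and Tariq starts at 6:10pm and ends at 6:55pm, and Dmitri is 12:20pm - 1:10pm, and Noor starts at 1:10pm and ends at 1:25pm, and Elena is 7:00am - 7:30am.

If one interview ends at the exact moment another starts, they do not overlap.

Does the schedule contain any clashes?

No

Two intervals overlap when each starts before the other ends.
Sorted by start: Elena, Kenji, Dmitri, Noor, Ingrid, Tariq.
Kenji starts after Elena ends — done with Elena.
Dmitri starts after Kenji ends — done with Kenji.
Noor starts exactly when Dmitri ends (back-to-back, no overlap) — done with Dmitri.
Ingrid starts after Noor ends — done with Noor.
Tariq starts after Ingrid ends.
Every pair is clear; the schedule has no overlaps.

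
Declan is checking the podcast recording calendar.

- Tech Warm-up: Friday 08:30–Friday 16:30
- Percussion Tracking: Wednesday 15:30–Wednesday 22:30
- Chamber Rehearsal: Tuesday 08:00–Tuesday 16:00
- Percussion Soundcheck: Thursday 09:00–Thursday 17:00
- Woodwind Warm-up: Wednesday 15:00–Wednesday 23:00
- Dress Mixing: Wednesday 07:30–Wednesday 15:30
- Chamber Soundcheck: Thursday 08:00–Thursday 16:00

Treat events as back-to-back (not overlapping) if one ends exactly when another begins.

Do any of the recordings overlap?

Yes

Sorted by start: Chamber Rehearsal, Dress Mixing, Woodwind Warm-up, Percussion Tracking, Chamber Soundcheck, Percussion Soundcheck, Tech Warm-up.
Dress Mixing starts after Chamber Rehearsal ends, so nothing later overlaps Chamber Rehearsal either.
Woodwind Warm-up starts before Dress Mixing ends → Dress Mixing and Woodwind Warm-up overlap.
That's a conflict, so the schedule is not conflict-free.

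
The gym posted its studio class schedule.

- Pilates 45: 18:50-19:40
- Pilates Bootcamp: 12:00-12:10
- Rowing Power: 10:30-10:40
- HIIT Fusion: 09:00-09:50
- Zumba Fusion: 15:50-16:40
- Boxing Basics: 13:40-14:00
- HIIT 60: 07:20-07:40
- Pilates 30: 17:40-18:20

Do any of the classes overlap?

No

Sorted by start: HIIT 60, HIIT Fusion, Rowing Power, Pilates Bootcamp, Boxing Basics, Zumba Fusion, Pilates 30, Pilates 45.
HIIT Fusion starts after HIIT 60 ends, so nothing later overlaps HIIT 60 either.
Rowing Power starts after HIIT Fusion ends, so nothing later overlaps HIIT Fusion either.
Pilates Bootcamp starts after Rowing Power ends, so nothing later overlaps Rowing Power either.
Boxing Basics starts after Pilates Bootcamp ends, so nothing later overlaps Pilates Bootcamp either.
Zumba Fusion starts after Boxing Basics ends, so nothing later overlaps Boxing Basics either.
Pilates 30 starts after Zumba Fusion ends, so nothing later overlaps Zumba Fusion either.
Pilates 45 starts after Pilates 30 ends.
Every pair is clear; the schedule has no overlaps.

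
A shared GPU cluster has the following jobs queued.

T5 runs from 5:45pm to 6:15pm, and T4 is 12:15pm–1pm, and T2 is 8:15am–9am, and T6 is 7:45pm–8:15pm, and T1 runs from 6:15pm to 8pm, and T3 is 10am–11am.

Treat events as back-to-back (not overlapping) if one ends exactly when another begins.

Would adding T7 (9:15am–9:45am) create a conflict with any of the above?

T2: ends 9am at or before T7 starts 9:15am → clear.
T3: starts 10am at or after T7 ends 9:45am → clear.
T4: starts 12:15pm at or after T7 ends 9:45am → clear.
T5: starts 5:45pm at or after T7 ends 9:45am → clear.
T1: starts 6:15pm at or after T7 ends 9:45am → clear.
T6: starts 7:45pm at or after T7 ends 9:45am → clear.

No — it doesn't clash with anything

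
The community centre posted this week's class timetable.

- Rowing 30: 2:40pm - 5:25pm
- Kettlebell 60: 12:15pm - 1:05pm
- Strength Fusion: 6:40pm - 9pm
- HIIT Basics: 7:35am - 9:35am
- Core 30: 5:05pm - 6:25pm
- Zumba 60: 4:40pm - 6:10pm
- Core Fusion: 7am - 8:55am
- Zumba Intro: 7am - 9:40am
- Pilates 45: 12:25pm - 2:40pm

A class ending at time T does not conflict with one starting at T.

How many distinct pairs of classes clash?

Sorted by start: Core Fusion, Zumba Intro, HIIT Basics, Kettlebell 60, Pilates 45, Rowing 30, Zumba 60, Core 30, Strength Fusion.
Zumba Intro starts before Core Fusion ends → Core Fusion and Zumba Intro overlap.
HIIT Basics starts before Core Fusion ends → Core Fusion and HIIT Basics overlap.
Kettlebell 60 starts after Core Fusion ends, so Core Fusion has no further overlaps.
HIIT Basics starts before Zumba Intro ends → Zumba Intro and HIIT Basics overlap.
Kettlebell 60 starts after Zumba Intro ends, so Zumba Intro has no further overlaps.
Kettlebell 60 starts after HIIT Basics ends, so HIIT Basics has no further overlaps.
Pilates 45 starts before Kettlebell 60 ends → Kettlebell 60 and Pilates 45 overlap.
Rowing 30 starts after Kettlebell 60 ends, so Kettlebell 60 has no further overlaps.
Rowing 30 starts exactly when Pilates 45 ends (back-to-back, no overlap), so Pilates 45 has no further overlaps.
Zumba 60 starts before Rowing 30 ends → Rowing 30 and Zumba 60 overlap.
Core 30 starts before Rowing 30 ends → Rowing 30 and Core 30 overlap.
Strength Fusion starts after Rowing 30 ends.
Core 30 starts before Zumba 60 ends → Zumba 60 and Core 30 overlap.
Strength Fusion starts after Zumba 60 ends.
Strength Fusion starts after Core 30 ends.
Overlapping pairs: Core 30 & Rowing 30, Core 30 & Zumba 60, Core Fusion & HIIT Basics, Core Fusion & Zumba Intro, HIIT Basics & Zumba Intro, Kettlebell 60 & Pilates 45, Rowing 30 & Zumba 60 — 7 in total.

7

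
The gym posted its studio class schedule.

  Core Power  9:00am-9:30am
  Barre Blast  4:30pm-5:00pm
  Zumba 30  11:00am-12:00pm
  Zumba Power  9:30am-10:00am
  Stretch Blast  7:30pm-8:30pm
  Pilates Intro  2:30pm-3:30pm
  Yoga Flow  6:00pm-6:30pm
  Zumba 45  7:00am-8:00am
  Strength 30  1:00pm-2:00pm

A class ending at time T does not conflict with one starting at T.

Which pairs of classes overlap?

Two intervals overlap when each starts before the other ends.
Sorted by start: Zumba 45, Core Power, Zumba Power, Zumba 30, Strength 30, Pilates Intro, Barre Blast, Yoga Flow, Stretch Blast.
Core Power starts after Zumba 45 ends; Zumba 45 is clear from here.
Zumba Power starts exactly when Core Power ends (back-to-back, no overlap); Core Power is clear from here.
Zumba 30 starts after Zumba Power ends; Zumba Power is clear from here.
Strength 30 starts after Zumba 30 ends; Zumba 30 is clear from here.
Pilates Intro starts after Strength 30 ends; Strength 30 is clear from here.
Barre Blast starts after Pilates Intro ends; Pilates Intro is clear from here.
Yoga Flow starts after Barre Blast ends; Barre Blast is clear from here.
Stretch Blast starts after Yoga Flow ends.

no conflicts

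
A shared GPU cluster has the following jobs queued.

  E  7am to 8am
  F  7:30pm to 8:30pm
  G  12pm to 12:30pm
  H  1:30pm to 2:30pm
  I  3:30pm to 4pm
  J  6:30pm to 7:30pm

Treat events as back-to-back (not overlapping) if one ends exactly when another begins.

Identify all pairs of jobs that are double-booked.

Sorted by start: E, G, H, I, J, F.
G starts after E ends, so E has no further overlaps.
H starts after G ends, so G has no further overlaps.
I starts after H ends, so H has no further overlaps.
J starts after I ends, so I has no further overlaps.
F starts exactly when J ends (back-to-back, no overlap).

no overlapping pairs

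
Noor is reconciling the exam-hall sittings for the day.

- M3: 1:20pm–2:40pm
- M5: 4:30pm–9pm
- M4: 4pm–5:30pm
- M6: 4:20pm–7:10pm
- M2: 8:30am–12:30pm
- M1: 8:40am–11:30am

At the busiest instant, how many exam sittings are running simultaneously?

Sweep the timeline, counting +1 at each start and −1 at each end (ends before starts at a tie):
8:30am start M2 → 1
8:40am start M1 → 2
11:30am end M1 → 1
12:30pm end M2 → 0
1:20pm start M3 → 1
2:40pm end M3 → 0
4pm start M4 → 1
4:20pm start M6 → 2
4:30pm start M5 → 3
5:30pm end M4 → 2
7:10pm end M6 → 1
9pm end M5 → 0
Peak is 3, at 4:30pm (M4, M5, M6).

3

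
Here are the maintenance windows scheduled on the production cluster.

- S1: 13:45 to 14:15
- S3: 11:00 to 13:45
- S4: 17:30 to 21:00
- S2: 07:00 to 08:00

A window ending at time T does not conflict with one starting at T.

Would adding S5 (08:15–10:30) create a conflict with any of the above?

S2: ends 08:00 at or before S5 starts 08:15 → clear.
S3: starts 11:00 at or after S5 ends 10:30 → clear.
S1: starts 13:45 at or after S5 ends 10:30 → clear.
S4: starts 17:30 at or after S5 ends 10:30 → clear.

No — it doesn't clash with anything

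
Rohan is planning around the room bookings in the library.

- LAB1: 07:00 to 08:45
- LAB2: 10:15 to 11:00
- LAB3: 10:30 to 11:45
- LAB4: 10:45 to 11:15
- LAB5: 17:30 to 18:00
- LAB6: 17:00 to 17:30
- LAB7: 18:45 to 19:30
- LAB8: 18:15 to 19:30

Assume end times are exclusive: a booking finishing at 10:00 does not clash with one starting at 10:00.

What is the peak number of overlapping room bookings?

Sweep the timeline, counting +1 at each start and −1 at each end (ends before starts at a tie):
07:00 start LAB1 → 1
08:45 end LAB1 → 0
10:15 start LAB2 → 1
10:30 start LAB3 → 2
10:45 start LAB4 → 3
11:00 end LAB2 → 2
11:15 end LAB4 → 1
11:45 end LAB3 → 0
17:00 start LAB6 → 1
17:30 end LAB6 → 0
17:30 start LAB5 → 1
18:00 end LAB5 → 0
18:15 start LAB8 → 1
18:45 start LAB7 → 2
19:30 end LAB7 → 1
19:30 end LAB8 → 0
Peak is 3, at 10:45 (LAB2, LAB3, LAB4).

3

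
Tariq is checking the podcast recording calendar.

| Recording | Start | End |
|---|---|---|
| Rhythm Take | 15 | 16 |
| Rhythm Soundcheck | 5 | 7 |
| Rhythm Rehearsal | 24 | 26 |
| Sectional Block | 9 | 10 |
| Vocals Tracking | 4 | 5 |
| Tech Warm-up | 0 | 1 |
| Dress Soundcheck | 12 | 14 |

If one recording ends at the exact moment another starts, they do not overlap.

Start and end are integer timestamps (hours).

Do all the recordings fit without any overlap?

Sorted by start: Tech Warm-up, Vocals Tracking, Rhythm Soundcheck, Sectional Block, Dress Soundcheck, Rhythm Take, Rhythm Rehearsal.
Vocals Tracking starts after Tech Warm-up ends — done with Tech Warm-up.
Rhythm Soundcheck starts exactly when Vocals Tracking ends (back-to-back, no overlap) — done with Vocals Tracking.
Sectional Block starts after Rhythm Soundcheck ends — done with Rhythm Soundcheck.
Dress Soundcheck starts after Sectional Block ends — done with Sectional Block.
Rhythm Take starts after Dress Soundcheck ends — done with Dress Soundcheck.
Rhythm Rehearsal starts after Rhythm Take ends.
Every pair is clear; the schedule has no overlaps.

Yes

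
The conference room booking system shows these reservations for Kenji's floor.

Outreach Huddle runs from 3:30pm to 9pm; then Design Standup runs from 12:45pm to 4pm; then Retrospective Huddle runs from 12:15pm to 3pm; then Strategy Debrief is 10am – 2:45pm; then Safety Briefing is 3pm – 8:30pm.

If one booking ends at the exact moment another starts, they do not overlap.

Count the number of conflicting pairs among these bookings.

Sorted by start: Strategy Debrief, Retrospective Huddle, Design Standup, Safety Briefing, Outreach Huddle.
Retrospective Huddle starts before Strategy Debrief ends → Strategy Debrief and Retrospective Huddle overlap.
Design Standup starts before Strategy Debrief ends → Strategy Debrief and Design Standup overlap.
Safety Briefing starts after Strategy Debrief ends; Strategy Debrief is clear from here.
Design Standup starts before Retrospective Huddle ends → Retrospective Huddle and Design Standup overlap.
Safety Briefing starts exactly when Retrospective Huddle ends (back-to-back, no overlap); Retrospective Huddle is clear from here.
Safety Briefing starts before Design Standup ends → Design Standup and Safety Briefing overlap.
Outreach Huddle starts before Design Standup ends → Design Standup and Outreach Huddle overlap.
Outreach Huddle starts before Safety Briefing ends → Safety Briefing and Outreach Huddle overlap.
Overlapping pairs: Design Standup & Outreach Huddle, Design Standup & Retrospective Huddle, Design Standup & Safety Briefing, Design Standup & Strategy Debrief, Outreach Huddle & Safety Briefing, Retrospective Huddle & Strategy Debrief — 6 in total.

6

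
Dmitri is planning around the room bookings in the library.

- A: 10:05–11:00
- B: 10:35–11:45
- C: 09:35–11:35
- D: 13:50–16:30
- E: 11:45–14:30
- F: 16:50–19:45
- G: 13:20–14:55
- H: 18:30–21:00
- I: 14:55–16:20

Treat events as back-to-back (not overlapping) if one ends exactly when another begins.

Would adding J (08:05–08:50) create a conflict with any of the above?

No — it doesn't clash with anything

C: starts 09:35 at or after J ends 08:50 → clear.
A: starts 10:05 at or after J ends 08:50 → clear.
B: starts 10:35 at or after J ends 08:50 → clear.
E: starts 11:45 at or after J ends 08:50 → clear.
G: starts 13:20 at or after J ends 08:50 → clear.
D: starts 13:50 at or after J ends 08:50 → clear.
I: starts 14:55 at or after J ends 08:50 → clear.
F: starts 16:50 at or after J ends 08:50 → clear.
H: starts 18:30 at or after J ends 08:50 → clear.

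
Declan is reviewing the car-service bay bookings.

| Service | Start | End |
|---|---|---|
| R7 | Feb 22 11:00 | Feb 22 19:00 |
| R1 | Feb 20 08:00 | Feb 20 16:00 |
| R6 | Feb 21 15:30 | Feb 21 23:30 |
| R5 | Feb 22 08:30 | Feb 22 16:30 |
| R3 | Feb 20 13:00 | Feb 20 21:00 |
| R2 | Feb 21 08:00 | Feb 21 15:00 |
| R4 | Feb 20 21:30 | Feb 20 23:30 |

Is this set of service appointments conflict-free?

Two intervals overlap when each starts before the other ends.
Sorted by start: R1, R3, R4, R2, R6, R5, R7.
R3 starts before R1 ends → R1 and R3 overlap.
That's a conflict, so the schedule is not conflict-free.

No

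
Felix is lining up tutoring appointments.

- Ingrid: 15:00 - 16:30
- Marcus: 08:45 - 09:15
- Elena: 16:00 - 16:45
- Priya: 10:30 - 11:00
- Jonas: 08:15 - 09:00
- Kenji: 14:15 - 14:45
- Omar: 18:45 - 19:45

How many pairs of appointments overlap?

2

Sorted by start: Jonas, Marcus, Priya, Kenji, Ingrid, Elena, Omar.
Marcus starts before Jonas ends → Jonas and Marcus overlap.
Priya starts after Jonas ends — done with Jonas.
Priya starts after Marcus ends — done with Marcus.
Kenji starts after Priya ends — done with Priya.
Ingrid starts after Kenji ends — done with Kenji.
Elena starts before Ingrid ends → Ingrid and Elena overlap.
Omar starts after Ingrid ends.
Omar starts after Elena ends.
Overlapping pairs: Elena & Ingrid, Jonas & Marcus — 2 in total.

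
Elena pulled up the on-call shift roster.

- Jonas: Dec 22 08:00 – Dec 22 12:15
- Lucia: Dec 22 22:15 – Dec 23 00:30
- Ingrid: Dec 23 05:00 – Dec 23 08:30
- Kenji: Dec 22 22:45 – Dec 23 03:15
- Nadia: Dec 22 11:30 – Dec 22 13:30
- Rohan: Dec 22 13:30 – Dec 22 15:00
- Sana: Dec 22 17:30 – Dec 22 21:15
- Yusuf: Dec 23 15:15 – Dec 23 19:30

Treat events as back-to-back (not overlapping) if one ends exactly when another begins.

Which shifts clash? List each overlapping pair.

Jonas & Nadia, Kenji & Lucia

Sorted by start: Jonas, Nadia, Rohan, Sana, Lucia, Kenji, Ingrid, Yusuf.
Nadia starts before Jonas ends → Jonas and Nadia overlap.
Rohan starts after Jonas ends — done with Jonas.
Rohan starts exactly when Nadia ends (back-to-back, no overlap) — done with Nadia.
Sana starts after Rohan ends — done with Rohan.
Lucia starts after Sana ends — done with Sana.
Kenji starts before Lucia ends → Lucia and Kenji overlap.
Ingrid starts after Lucia ends — done with Lucia.
Ingrid starts after Kenji ends — done with Kenji.
Yusuf starts after Ingrid ends.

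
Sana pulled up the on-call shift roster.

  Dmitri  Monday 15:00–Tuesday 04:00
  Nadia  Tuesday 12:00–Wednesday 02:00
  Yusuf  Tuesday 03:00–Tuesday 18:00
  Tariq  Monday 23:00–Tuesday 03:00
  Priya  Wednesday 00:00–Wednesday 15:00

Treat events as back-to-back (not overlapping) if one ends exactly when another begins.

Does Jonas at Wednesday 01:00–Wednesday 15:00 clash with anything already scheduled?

Dmitri: ends Tuesday 04:00 at or before Jonas starts Wednesday 01:00 → clear.
Tariq: ends Tuesday 03:00 at or before Jonas starts Wednesday 01:00 → clear.
Yusuf: ends Tuesday 18:00 at or before Jonas starts Wednesday 01:00 → clear.
Nadia: starts Tuesday 12:00 before Jonas ends Wednesday 15:00, and ends Wednesday 02:00 after Jonas starts Wednesday 01:00 → overlap.
Priya: starts Wednesday 00:00 before Jonas ends Wednesday 15:00, and ends Wednesday 15:00 after Jonas starts Wednesday 01:00 → overlap.
Jonas overlaps Nadia, Priya.

Yes — it overlaps Nadia, Priya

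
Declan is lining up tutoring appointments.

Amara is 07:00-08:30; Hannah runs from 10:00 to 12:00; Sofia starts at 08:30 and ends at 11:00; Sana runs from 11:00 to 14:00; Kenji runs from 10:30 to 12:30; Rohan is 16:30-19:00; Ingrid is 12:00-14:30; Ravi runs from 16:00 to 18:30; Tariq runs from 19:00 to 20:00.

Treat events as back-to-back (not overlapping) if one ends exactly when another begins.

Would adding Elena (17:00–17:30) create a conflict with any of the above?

Amara: ends 08:30 at or before Elena starts 17:00 → clear.
Sofia: ends 11:00 at or before Elena starts 17:00 → clear.
Hannah: ends 12:00 at or before Elena starts 17:00 → clear.
Kenji: ends 12:30 at or before Elena starts 17:00 → clear.
Sana: ends 14:00 at or before Elena starts 17:00 → clear.
Ingrid: ends 14:30 at or before Elena starts 17:00 → clear.
Ravi: starts 16:00 before Elena ends 17:30, and ends 18:30 after Elena starts 17:00 → overlap.
Rohan: starts 16:30 before Elena ends 17:30, and ends 19:00 after Elena starts 17:00 → overlap.
Tariq: starts 19:00 at or after Elena ends 17:30 → clear.
Elena overlaps Rohan, Ravi.

Yes — it overlaps Ravi, Rohan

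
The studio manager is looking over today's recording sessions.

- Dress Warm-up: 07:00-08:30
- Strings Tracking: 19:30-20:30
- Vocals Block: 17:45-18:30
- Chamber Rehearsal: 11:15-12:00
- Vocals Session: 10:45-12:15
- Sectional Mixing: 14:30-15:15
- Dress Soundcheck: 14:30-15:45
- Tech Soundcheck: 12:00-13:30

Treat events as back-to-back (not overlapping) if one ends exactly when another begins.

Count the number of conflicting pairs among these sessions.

Check each pair: they overlap iff neither finishes before the other starts.
Sorted by start: Dress Warm-up, Vocals Session, Chamber Rehearsal, Tech Soundcheck, Dress Soundcheck, Sectional Mixing, Vocals Block, Strings Tracking.
Vocals Session starts after Dress Warm-up ends, so nothing later overlaps Dress Warm-up either.
Chamber Rehearsal starts before Vocals Session ends → Vocals Session and Chamber Rehearsal overlap.
Tech Soundcheck starts before Vocals Session ends → Vocals Session and Tech Soundcheck overlap.
Dress Soundcheck starts after Vocals Session ends, so nothing later overlaps Vocals Session either.
Tech Soundcheck starts exactly when Chamber Rehearsal ends (back-to-back, no overlap), so nothing later overlaps Chamber Rehearsal either.
Dress Soundcheck starts after Tech Soundcheck ends, so nothing later overlaps Tech Soundcheck either.
Sectional Mixing starts before Dress Soundcheck ends → Dress Soundcheck and Sectional Mixing overlap.
Vocals Block starts after Dress Soundcheck ends, so nothing later overlaps Dress Soundcheck either.
Vocals Block starts after Sectional Mixing ends, so nothing later overlaps Sectional Mixing either.
Strings Tracking starts after Vocals Block ends.
Overlapping pairs: Chamber Rehearsal & Vocals Session, Dress Soundcheck & Sectional Mixing, Tech Soundcheck & Vocals Session — 3 in total.

3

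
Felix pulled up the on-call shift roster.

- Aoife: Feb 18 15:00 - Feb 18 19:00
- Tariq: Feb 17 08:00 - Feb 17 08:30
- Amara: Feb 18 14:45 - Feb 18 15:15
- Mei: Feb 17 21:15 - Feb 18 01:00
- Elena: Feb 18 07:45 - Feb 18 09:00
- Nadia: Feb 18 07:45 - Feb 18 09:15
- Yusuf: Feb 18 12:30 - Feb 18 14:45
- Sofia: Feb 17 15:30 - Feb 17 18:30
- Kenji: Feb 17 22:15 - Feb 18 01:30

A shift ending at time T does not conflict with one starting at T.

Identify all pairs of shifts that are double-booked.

Sorted by start: Tariq, Sofia, Mei, Kenji, Nadia, Elena, Yusuf, Amara, Aoife.
Sofia starts after Tariq ends — done with Tariq.
Mei starts after Sofia ends — done with Sofia.
Kenji starts before Mei ends → Mei and Kenji overlap.
Nadia starts after Mei ends — done with Mei.
Nadia starts after Kenji ends — done with Kenji.
Elena starts before Nadia ends → Nadia and Elena overlap.
Yusuf starts after Nadia ends — done with Nadia.
Yusuf starts after Elena ends — done with Elena.
Amara starts exactly when Yusuf ends (back-to-back, no overlap) — done with Yusuf.
Aoife starts before Amara ends → Amara and Aoife overlap.

Amara & Aoife, Elena & Nadia, Kenji & Mei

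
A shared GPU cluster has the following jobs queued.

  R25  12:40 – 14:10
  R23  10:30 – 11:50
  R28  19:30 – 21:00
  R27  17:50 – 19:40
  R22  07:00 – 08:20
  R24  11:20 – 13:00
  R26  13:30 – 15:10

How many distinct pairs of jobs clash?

4

Check each pair: they overlap iff neither finishes before the other starts.
Sorted by start: R22, R23, R24, R25, R26, R27, R28.
R23 starts after R22 ends, so nothing later overlaps R22 either.
R24 starts before R23 ends → R23 and R24 overlap.
R25 starts after R23 ends, so nothing later overlaps R23 either.
R25 starts before R24 ends → R24 and R25 overlap.
R26 starts after R24 ends, so nothing later overlaps R24 either.
R26 starts before R25 ends → R25 and R26 overlap.
R27 starts after R25 ends, so nothing later overlaps R25 either.
R27 starts after R26 ends, so nothing later overlaps R26 either.
R28 starts before R27 ends → R27 and R28 overlap.
Overlapping pairs: R23 & R24, R24 & R25, R25 & R26, R27 & R28 — 4 in total.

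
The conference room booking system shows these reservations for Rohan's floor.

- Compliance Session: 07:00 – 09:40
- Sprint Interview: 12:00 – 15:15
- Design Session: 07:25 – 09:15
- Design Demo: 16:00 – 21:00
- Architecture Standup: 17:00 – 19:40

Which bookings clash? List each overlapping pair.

Architecture Standup & Design Demo, Compliance Session & Design Session

Sorted by start: Compliance Session, Design Session, Sprint Interview, Design Demo, Architecture Standup.
Design Session starts before Compliance Session ends → Compliance Session and Design Session overlap.
Sprint Interview starts after Compliance Session ends, so nothing later overlaps Compliance Session either.
Sprint Interview starts after Design Session ends, so nothing later overlaps Design Session either.
Design Demo starts after Sprint Interview ends, so nothing later overlaps Sprint Interview either.
Architecture Standup starts before Design Demo ends → Design Demo and Architecture Standup overlap.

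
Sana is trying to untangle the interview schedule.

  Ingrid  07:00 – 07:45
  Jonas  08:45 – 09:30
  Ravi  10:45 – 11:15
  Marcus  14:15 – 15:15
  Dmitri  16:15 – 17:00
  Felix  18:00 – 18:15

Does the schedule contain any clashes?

Check each pair: they overlap iff neither finishes before the other starts.
Sorted by start: Ingrid, Jonas, Ravi, Marcus, Dmitri, Felix.
Jonas starts after Ingrid ends, so Ingrid has no further overlaps.
Ravi starts after Jonas ends, so Jonas has no further overlaps.
Marcus starts after Ravi ends, so Ravi has no further overlaps.
Dmitri starts after Marcus ends, so Marcus has no further overlaps.
Felix starts after Dmitri ends.
Every pair is clear; the schedule has no overlaps.

No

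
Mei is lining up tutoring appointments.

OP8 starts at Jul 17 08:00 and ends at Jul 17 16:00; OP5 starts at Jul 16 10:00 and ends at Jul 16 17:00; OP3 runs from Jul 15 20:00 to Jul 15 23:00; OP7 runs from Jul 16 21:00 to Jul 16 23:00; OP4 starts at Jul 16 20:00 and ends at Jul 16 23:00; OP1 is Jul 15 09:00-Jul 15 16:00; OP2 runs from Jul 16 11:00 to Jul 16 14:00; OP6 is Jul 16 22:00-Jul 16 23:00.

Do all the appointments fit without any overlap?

No

Sorted by start: OP1, OP3, OP5, OP2, OP4, OP7, OP6, OP8.
OP3 starts after OP1 ends, so nothing later overlaps OP1 either.
OP5 starts after OP3 ends, so nothing later overlaps OP3 either.
OP2 starts before OP5 ends → OP5 and OP2 overlap.
That's a conflict, so the schedule is not conflict-free.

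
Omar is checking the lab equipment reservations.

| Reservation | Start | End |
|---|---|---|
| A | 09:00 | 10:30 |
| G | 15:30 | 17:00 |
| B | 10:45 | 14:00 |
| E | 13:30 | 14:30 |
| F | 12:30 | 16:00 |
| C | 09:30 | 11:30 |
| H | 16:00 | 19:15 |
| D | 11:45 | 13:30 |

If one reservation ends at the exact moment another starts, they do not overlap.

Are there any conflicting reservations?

Yes

Two intervals overlap when each starts before the other ends.
Sorted by start: A, C, B, D, F, E, G, H.
C starts before A ends → A and C overlap.
That's a conflict, so the schedule is not conflict-free.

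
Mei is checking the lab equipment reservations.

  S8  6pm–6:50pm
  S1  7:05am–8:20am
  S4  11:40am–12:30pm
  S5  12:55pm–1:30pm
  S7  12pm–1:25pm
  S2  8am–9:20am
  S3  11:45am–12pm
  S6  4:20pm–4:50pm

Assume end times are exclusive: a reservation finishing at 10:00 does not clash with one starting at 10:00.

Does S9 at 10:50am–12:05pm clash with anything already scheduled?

Yes — it overlaps S3, S4, S7

S1: ends 8:20am at or before S9 starts 10:50am → clear.
S2: ends 9:20am at or before S9 starts 10:50am → clear.
S4: starts 11:40am before S9 ends 12:05pm, and ends 12:30pm after S9 starts 10:50am → overlap.
S3: starts 11:45am before S9 ends 12:05pm, and ends 12pm after S9 starts 10:50am → overlap.
S7: starts 12pm before S9 ends 12:05pm, and ends 1:25pm after S9 starts 10:50am → overlap.
S5: starts 12:55pm at or after S9 ends 12:05pm → clear.
S6: starts 4:20pm at or after S9 ends 12:05pm → clear.
S8: starts 6pm at or after S9 ends 12:05pm → clear.
S9 overlaps S3, S4, S7.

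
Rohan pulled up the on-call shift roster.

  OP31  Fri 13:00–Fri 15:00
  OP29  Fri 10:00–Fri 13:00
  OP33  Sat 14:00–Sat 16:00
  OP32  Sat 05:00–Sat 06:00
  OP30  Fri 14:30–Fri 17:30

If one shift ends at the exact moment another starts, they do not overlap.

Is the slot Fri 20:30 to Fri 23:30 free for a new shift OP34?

OP29: ends Fri 13:00 at or before OP34 starts Fri 20:30 → clear.
OP31: ends Fri 15:00 at or before OP34 starts Fri 20:30 → clear.
OP30: ends Fri 17:30 at or before OP34 starts Fri 20:30 → clear.
OP32: starts Sat 05:00 at or after OP34 ends Fri 23:30 → clear.
OP33: starts Sat 14:00 at or after OP34 ends Fri 23:30 → clear.

Yes — the slot is free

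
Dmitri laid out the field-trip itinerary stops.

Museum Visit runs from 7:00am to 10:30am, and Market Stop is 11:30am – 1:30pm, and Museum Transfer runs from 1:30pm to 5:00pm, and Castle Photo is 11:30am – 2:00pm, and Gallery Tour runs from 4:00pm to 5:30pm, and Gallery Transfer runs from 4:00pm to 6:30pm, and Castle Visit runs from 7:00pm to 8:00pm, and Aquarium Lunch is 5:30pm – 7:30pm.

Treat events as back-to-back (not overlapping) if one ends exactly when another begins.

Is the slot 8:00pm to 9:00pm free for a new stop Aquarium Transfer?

Museum Visit: ends 10:30am at or before Aquarium Transfer starts 8:00pm → clear.
Market Stop: ends 1:30pm at or before Aquarium Transfer starts 8:00pm → clear.
Castle Photo: ends 2:00pm at or before Aquarium Transfer starts 8:00pm → clear.
Museum Transfer: ends 5:00pm at or before Aquarium Transfer starts 8:00pm → clear.
Gallery Tour: ends 5:30pm at or before Aquarium Transfer starts 8:00pm → clear.
Gallery Transfer: ends 6:30pm at or before Aquarium Transfer starts 8:00pm → clear.
Aquarium Lunch: ends 7:30pm at or before Aquarium Transfer starts 8:00pm → clear.
Castle Visit: ends 8:00pm at or before Aquarium Transfer starts 8:00pm → clear.

Yes — the slot is free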